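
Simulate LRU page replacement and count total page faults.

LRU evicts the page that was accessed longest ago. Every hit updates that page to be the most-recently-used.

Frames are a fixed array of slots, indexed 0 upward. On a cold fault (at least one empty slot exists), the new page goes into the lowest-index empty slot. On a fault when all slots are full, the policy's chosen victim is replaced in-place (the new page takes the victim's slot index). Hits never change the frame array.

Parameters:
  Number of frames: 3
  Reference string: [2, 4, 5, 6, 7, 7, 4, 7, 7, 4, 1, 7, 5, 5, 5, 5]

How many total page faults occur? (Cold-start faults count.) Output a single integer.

Step 0: ref 2 → FAULT, frames=[2,-,-]
Step 1: ref 4 → FAULT, frames=[2,4,-]
Step 2: ref 5 → FAULT, frames=[2,4,5]
Step 3: ref 6 → FAULT (evict 2), frames=[6,4,5]
Step 4: ref 7 → FAULT (evict 4), frames=[6,7,5]
Step 5: ref 7 → HIT, frames=[6,7,5]
Step 6: ref 4 → FAULT (evict 5), frames=[6,7,4]
Step 7: ref 7 → HIT, frames=[6,7,4]
Step 8: ref 7 → HIT, frames=[6,7,4]
Step 9: ref 4 → HIT, frames=[6,7,4]
Step 10: ref 1 → FAULT (evict 6), frames=[1,7,4]
Step 11: ref 7 → HIT, frames=[1,7,4]
Step 12: ref 5 → FAULT (evict 4), frames=[1,7,5]
Step 13: ref 5 → HIT, frames=[1,7,5]
Step 14: ref 5 → HIT, frames=[1,7,5]
Step 15: ref 5 → HIT, frames=[1,7,5]
Total faults: 8

Answer: 8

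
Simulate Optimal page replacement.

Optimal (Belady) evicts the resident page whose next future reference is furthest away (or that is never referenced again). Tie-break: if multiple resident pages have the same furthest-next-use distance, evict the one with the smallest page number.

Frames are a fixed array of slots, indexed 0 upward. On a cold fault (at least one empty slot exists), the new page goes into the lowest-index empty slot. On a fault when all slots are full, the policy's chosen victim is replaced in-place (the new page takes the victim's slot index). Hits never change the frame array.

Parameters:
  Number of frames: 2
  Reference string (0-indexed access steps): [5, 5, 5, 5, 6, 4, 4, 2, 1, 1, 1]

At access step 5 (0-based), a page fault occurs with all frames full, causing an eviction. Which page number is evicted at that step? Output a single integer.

Step 0: ref 5 -> FAULT, frames=[5,-]
Step 1: ref 5 -> HIT, frames=[5,-]
Step 2: ref 5 -> HIT, frames=[5,-]
Step 3: ref 5 -> HIT, frames=[5,-]
Step 4: ref 6 -> FAULT, frames=[5,6]
Step 5: ref 4 -> FAULT, evict 5, frames=[4,6]
At step 5: evicted page 5

Answer: 5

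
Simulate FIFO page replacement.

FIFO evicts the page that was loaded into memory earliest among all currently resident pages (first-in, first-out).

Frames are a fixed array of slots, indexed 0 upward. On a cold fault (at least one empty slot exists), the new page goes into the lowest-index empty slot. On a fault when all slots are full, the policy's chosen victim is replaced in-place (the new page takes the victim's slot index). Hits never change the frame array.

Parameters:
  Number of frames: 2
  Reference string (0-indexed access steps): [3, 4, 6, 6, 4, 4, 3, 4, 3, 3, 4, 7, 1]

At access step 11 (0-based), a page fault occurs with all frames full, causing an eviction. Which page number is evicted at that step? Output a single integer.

Step 0: ref 3 -> FAULT, frames=[3,-]
Step 1: ref 4 -> FAULT, frames=[3,4]
Step 2: ref 6 -> FAULT, evict 3, frames=[6,4]
Step 3: ref 6 -> HIT, frames=[6,4]
Step 4: ref 4 -> HIT, frames=[6,4]
Step 5: ref 4 -> HIT, frames=[6,4]
Step 6: ref 3 -> FAULT, evict 4, frames=[6,3]
Step 7: ref 4 -> FAULT, evict 6, frames=[4,3]
Step 8: ref 3 -> HIT, frames=[4,3]
Step 9: ref 3 -> HIT, frames=[4,3]
Step 10: ref 4 -> HIT, frames=[4,3]
Step 11: ref 7 -> FAULT, evict 3, frames=[4,7]
At step 11: evicted page 3

Answer: 3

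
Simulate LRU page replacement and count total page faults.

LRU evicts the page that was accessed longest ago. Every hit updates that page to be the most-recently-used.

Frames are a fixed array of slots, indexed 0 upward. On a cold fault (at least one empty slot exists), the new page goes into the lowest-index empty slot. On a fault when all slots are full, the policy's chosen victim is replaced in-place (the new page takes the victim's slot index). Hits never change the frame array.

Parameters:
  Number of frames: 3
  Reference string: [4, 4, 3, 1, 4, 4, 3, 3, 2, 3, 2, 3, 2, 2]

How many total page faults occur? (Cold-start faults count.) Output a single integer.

Step 0: ref 4 → FAULT, frames=[4,-,-]
Step 1: ref 4 → HIT, frames=[4,-,-]
Step 2: ref 3 → FAULT, frames=[4,3,-]
Step 3: ref 1 → FAULT, frames=[4,3,1]
Step 4: ref 4 → HIT, frames=[4,3,1]
Step 5: ref 4 → HIT, frames=[4,3,1]
Step 6: ref 3 → HIT, frames=[4,3,1]
Step 7: ref 3 → HIT, frames=[4,3,1]
Step 8: ref 2 → FAULT (evict 1), frames=[4,3,2]
Step 9: ref 3 → HIT, frames=[4,3,2]
Step 10: ref 2 → HIT, frames=[4,3,2]
Step 11: ref 3 → HIT, frames=[4,3,2]
Step 12: ref 2 → HIT, frames=[4,3,2]
Step 13: ref 2 → HIT, frames=[4,3,2]
Total faults: 4

Answer: 4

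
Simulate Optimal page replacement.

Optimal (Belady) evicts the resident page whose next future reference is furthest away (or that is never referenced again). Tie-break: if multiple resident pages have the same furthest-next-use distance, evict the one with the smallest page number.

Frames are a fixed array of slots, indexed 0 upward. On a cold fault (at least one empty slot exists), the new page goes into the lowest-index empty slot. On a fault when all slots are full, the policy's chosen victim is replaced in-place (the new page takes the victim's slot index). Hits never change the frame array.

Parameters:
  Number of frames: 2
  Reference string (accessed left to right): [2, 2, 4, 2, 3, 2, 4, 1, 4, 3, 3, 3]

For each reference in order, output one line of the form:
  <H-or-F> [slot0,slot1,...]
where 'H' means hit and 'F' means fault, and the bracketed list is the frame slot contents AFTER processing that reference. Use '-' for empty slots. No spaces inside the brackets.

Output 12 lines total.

F [2,-]
H [2,-]
F [2,4]
H [2,4]
F [2,3]
H [2,3]
F [4,3]
F [4,1]
H [4,1]
F [4,3]
H [4,3]
H [4,3]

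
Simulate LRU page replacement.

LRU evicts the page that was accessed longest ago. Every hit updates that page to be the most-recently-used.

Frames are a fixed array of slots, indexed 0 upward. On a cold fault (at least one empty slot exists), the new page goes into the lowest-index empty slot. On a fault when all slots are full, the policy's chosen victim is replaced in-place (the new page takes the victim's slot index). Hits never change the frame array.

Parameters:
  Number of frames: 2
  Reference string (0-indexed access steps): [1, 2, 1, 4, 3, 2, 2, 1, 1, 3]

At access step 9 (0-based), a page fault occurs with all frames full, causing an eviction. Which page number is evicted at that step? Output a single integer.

Step 0: ref 1 -> FAULT, frames=[1,-]
Step 1: ref 2 -> FAULT, frames=[1,2]
Step 2: ref 1 -> HIT, frames=[1,2]
Step 3: ref 4 -> FAULT, evict 2, frames=[1,4]
Step 4: ref 3 -> FAULT, evict 1, frames=[3,4]
Step 5: ref 2 -> FAULT, evict 4, frames=[3,2]
Step 6: ref 2 -> HIT, frames=[3,2]
Step 7: ref 1 -> FAULT, evict 3, frames=[1,2]
Step 8: ref 1 -> HIT, frames=[1,2]
Step 9: ref 3 -> FAULT, evict 2, frames=[1,3]
At step 9: evicted page 2

Answer: 2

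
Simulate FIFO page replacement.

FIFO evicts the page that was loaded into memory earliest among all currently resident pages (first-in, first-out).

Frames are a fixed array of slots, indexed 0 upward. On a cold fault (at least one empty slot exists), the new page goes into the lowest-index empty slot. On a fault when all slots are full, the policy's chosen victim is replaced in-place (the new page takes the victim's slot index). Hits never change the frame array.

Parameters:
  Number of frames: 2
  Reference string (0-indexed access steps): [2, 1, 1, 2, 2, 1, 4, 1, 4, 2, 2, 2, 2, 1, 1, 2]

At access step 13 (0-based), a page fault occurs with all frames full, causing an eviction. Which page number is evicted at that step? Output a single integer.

Answer: 4

Derivation:
Step 0: ref 2 -> FAULT, frames=[2,-]
Step 1: ref 1 -> FAULT, frames=[2,1]
Step 2: ref 1 -> HIT, frames=[2,1]
Step 3: ref 2 -> HIT, frames=[2,1]
Step 4: ref 2 -> HIT, frames=[2,1]
Step 5: ref 1 -> HIT, frames=[2,1]
Step 6: ref 4 -> FAULT, evict 2, frames=[4,1]
Step 7: ref 1 -> HIT, frames=[4,1]
Step 8: ref 4 -> HIT, frames=[4,1]
Step 9: ref 2 -> FAULT, evict 1, frames=[4,2]
Step 10: ref 2 -> HIT, frames=[4,2]
Step 11: ref 2 -> HIT, frames=[4,2]
Step 12: ref 2 -> HIT, frames=[4,2]
Step 13: ref 1 -> FAULT, evict 4, frames=[1,2]
At step 13: evicted page 4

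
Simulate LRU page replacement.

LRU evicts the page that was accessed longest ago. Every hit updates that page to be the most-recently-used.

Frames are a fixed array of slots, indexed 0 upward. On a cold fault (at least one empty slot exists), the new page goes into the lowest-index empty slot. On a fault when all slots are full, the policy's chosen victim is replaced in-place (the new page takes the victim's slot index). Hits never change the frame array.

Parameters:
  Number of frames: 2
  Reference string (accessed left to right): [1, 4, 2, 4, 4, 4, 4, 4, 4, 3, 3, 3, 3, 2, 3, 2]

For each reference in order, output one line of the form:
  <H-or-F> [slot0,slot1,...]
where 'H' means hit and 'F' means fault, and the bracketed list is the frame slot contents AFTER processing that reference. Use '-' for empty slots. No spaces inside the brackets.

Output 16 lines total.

F [1,-]
F [1,4]
F [2,4]
H [2,4]
H [2,4]
H [2,4]
H [2,4]
H [2,4]
H [2,4]
F [3,4]
H [3,4]
H [3,4]
H [3,4]
F [3,2]
H [3,2]
H [3,2]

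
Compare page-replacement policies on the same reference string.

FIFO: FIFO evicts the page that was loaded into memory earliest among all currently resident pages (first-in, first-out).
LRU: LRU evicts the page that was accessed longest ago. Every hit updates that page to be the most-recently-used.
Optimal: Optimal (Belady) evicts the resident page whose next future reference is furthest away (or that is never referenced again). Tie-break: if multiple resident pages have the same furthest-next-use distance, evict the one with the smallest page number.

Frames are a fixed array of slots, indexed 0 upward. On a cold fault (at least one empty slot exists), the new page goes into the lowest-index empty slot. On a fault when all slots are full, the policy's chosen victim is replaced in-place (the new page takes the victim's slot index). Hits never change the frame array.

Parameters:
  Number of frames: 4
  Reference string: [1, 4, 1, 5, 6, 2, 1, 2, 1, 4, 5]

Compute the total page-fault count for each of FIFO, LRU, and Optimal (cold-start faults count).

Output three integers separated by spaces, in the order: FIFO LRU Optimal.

--- FIFO ---
  step 0: ref 1 -> FAULT, frames=[1,-,-,-] (faults so far: 1)
  step 1: ref 4 -> FAULT, frames=[1,4,-,-] (faults so far: 2)
  step 2: ref 1 -> HIT, frames=[1,4,-,-] (faults so far: 2)
  step 3: ref 5 -> FAULT, frames=[1,4,5,-] (faults so far: 3)
  step 4: ref 6 -> FAULT, frames=[1,4,5,6] (faults so far: 4)
  step 5: ref 2 -> FAULT, evict 1, frames=[2,4,5,6] (faults so far: 5)
  step 6: ref 1 -> FAULT, evict 4, frames=[2,1,5,6] (faults so far: 6)
  step 7: ref 2 -> HIT, frames=[2,1,5,6] (faults so far: 6)
  step 8: ref 1 -> HIT, frames=[2,1,5,6] (faults so far: 6)
  step 9: ref 4 -> FAULT, evict 5, frames=[2,1,4,6] (faults so far: 7)
  step 10: ref 5 -> FAULT, evict 6, frames=[2,1,4,5] (faults so far: 8)
  FIFO total faults: 8
--- LRU ---
  step 0: ref 1 -> FAULT, frames=[1,-,-,-] (faults so far: 1)
  step 1: ref 4 -> FAULT, frames=[1,4,-,-] (faults so far: 2)
  step 2: ref 1 -> HIT, frames=[1,4,-,-] (faults so far: 2)
  step 3: ref 5 -> FAULT, frames=[1,4,5,-] (faults so far: 3)
  step 4: ref 6 -> FAULT, frames=[1,4,5,6] (faults so far: 4)
  step 5: ref 2 -> FAULT, evict 4, frames=[1,2,5,6] (faults so far: 5)
  step 6: ref 1 -> HIT, frames=[1,2,5,6] (faults so far: 5)
  step 7: ref 2 -> HIT, frames=[1,2,5,6] (faults so far: 5)
  step 8: ref 1 -> HIT, frames=[1,2,5,6] (faults so far: 5)
  step 9: ref 4 -> FAULT, evict 5, frames=[1,2,4,6] (faults so far: 6)
  step 10: ref 5 -> FAULT, evict 6, frames=[1,2,4,5] (faults so far: 7)
  LRU total faults: 7
--- Optimal ---
  step 0: ref 1 -> FAULT, frames=[1,-,-,-] (faults so far: 1)
  step 1: ref 4 -> FAULT, frames=[1,4,-,-] (faults so far: 2)
  step 2: ref 1 -> HIT, frames=[1,4,-,-] (faults so far: 2)
  step 3: ref 5 -> FAULT, frames=[1,4,5,-] (faults so far: 3)
  step 4: ref 6 -> FAULT, frames=[1,4,5,6] (faults so far: 4)
  step 5: ref 2 -> FAULT, evict 6, frames=[1,4,5,2] (faults so far: 5)
  step 6: ref 1 -> HIT, frames=[1,4,5,2] (faults so far: 5)
  step 7: ref 2 -> HIT, frames=[1,4,5,2] (faults so far: 5)
  step 8: ref 1 -> HIT, frames=[1,4,5,2] (faults so far: 5)
  step 9: ref 4 -> HIT, frames=[1,4,5,2] (faults so far: 5)
  step 10: ref 5 -> HIT, frames=[1,4,5,2] (faults so far: 5)
  Optimal total faults: 5

Answer: 8 7 5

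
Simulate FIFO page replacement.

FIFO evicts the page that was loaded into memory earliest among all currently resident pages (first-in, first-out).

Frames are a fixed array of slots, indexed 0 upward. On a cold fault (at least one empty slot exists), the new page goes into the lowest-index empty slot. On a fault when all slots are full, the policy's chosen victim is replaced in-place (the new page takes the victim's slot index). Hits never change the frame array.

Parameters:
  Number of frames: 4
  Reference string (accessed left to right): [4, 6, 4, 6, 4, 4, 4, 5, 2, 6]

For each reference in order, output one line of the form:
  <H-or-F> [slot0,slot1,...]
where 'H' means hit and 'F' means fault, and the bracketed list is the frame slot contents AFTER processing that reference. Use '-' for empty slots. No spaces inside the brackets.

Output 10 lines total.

F [4,-,-,-]
F [4,6,-,-]
H [4,6,-,-]
H [4,6,-,-]
H [4,6,-,-]
H [4,6,-,-]
H [4,6,-,-]
F [4,6,5,-]
F [4,6,5,2]
H [4,6,5,2]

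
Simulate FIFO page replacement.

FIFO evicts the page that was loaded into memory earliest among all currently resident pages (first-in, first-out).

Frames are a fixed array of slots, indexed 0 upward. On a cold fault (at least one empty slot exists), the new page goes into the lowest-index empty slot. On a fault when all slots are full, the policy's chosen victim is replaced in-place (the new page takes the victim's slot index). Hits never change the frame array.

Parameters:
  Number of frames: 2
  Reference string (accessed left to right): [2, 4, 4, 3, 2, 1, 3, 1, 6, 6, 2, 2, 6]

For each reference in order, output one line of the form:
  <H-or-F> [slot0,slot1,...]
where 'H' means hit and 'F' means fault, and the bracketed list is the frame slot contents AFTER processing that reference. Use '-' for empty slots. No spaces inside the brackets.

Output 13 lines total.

F [2,-]
F [2,4]
H [2,4]
F [3,4]
F [3,2]
F [1,2]
F [1,3]
H [1,3]
F [6,3]
H [6,3]
F [6,2]
H [6,2]
H [6,2]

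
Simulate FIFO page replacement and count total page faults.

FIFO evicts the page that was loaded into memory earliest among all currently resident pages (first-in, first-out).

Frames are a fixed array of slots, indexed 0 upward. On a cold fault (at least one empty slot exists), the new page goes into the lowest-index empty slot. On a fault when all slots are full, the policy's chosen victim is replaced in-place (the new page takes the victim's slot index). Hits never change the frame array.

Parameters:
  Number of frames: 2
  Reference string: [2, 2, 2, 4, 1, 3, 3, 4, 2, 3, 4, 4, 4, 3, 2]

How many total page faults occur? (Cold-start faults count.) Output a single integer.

Answer: 9

Derivation:
Step 0: ref 2 → FAULT, frames=[2,-]
Step 1: ref 2 → HIT, frames=[2,-]
Step 2: ref 2 → HIT, frames=[2,-]
Step 3: ref 4 → FAULT, frames=[2,4]
Step 4: ref 1 → FAULT (evict 2), frames=[1,4]
Step 5: ref 3 → FAULT (evict 4), frames=[1,3]
Step 6: ref 3 → HIT, frames=[1,3]
Step 7: ref 4 → FAULT (evict 1), frames=[4,3]
Step 8: ref 2 → FAULT (evict 3), frames=[4,2]
Step 9: ref 3 → FAULT (evict 4), frames=[3,2]
Step 10: ref 4 → FAULT (evict 2), frames=[3,4]
Step 11: ref 4 → HIT, frames=[3,4]
Step 12: ref 4 → HIT, frames=[3,4]
Step 13: ref 3 → HIT, frames=[3,4]
Step 14: ref 2 → FAULT (evict 3), frames=[2,4]
Total faults: 9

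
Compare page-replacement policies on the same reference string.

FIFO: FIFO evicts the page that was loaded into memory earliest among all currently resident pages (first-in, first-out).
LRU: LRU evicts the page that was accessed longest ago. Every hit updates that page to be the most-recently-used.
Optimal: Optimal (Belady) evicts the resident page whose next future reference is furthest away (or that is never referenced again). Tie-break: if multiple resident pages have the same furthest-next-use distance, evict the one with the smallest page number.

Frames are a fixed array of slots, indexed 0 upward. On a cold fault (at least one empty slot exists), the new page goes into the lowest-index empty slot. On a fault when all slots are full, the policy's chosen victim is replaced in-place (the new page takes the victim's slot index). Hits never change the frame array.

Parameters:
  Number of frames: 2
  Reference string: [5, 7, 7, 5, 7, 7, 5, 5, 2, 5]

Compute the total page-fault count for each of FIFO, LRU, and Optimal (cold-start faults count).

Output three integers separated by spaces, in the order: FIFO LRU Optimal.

--- FIFO ---
  step 0: ref 5 -> FAULT, frames=[5,-] (faults so far: 1)
  step 1: ref 7 -> FAULT, frames=[5,7] (faults so far: 2)
  step 2: ref 7 -> HIT, frames=[5,7] (faults so far: 2)
  step 3: ref 5 -> HIT, frames=[5,7] (faults so far: 2)
  step 4: ref 7 -> HIT, frames=[5,7] (faults so far: 2)
  step 5: ref 7 -> HIT, frames=[5,7] (faults so far: 2)
  step 6: ref 5 -> HIT, frames=[5,7] (faults so far: 2)
  step 7: ref 5 -> HIT, frames=[5,7] (faults so far: 2)
  step 8: ref 2 -> FAULT, evict 5, frames=[2,7] (faults so far: 3)
  step 9: ref 5 -> FAULT, evict 7, frames=[2,5] (faults so far: 4)
  FIFO total faults: 4
--- LRU ---
  step 0: ref 5 -> FAULT, frames=[5,-] (faults so far: 1)
  step 1: ref 7 -> FAULT, frames=[5,7] (faults so far: 2)
  step 2: ref 7 -> HIT, frames=[5,7] (faults so far: 2)
  step 3: ref 5 -> HIT, frames=[5,7] (faults so far: 2)
  step 4: ref 7 -> HIT, frames=[5,7] (faults so far: 2)
  step 5: ref 7 -> HIT, frames=[5,7] (faults so far: 2)
  step 6: ref 5 -> HIT, frames=[5,7] (faults so far: 2)
  step 7: ref 5 -> HIT, frames=[5,7] (faults so far: 2)
  step 8: ref 2 -> FAULT, evict 7, frames=[5,2] (faults so far: 3)
  step 9: ref 5 -> HIT, frames=[5,2] (faults so far: 3)
  LRU total faults: 3
--- Optimal ---
  step 0: ref 5 -> FAULT, frames=[5,-] (faults so far: 1)
  step 1: ref 7 -> FAULT, frames=[5,7] (faults so far: 2)
  step 2: ref 7 -> HIT, frames=[5,7] (faults so far: 2)
  step 3: ref 5 -> HIT, frames=[5,7] (faults so far: 2)
  step 4: ref 7 -> HIT, frames=[5,7] (faults so far: 2)
  step 5: ref 7 -> HIT, frames=[5,7] (faults so far: 2)
  step 6: ref 5 -> HIT, frames=[5,7] (faults so far: 2)
  step 7: ref 5 -> HIT, frames=[5,7] (faults so far: 2)
  step 8: ref 2 -> FAULT, evict 7, frames=[5,2] (faults so far: 3)
  step 9: ref 5 -> HIT, frames=[5,2] (faults so far: 3)
  Optimal total faults: 3

Answer: 4 3 3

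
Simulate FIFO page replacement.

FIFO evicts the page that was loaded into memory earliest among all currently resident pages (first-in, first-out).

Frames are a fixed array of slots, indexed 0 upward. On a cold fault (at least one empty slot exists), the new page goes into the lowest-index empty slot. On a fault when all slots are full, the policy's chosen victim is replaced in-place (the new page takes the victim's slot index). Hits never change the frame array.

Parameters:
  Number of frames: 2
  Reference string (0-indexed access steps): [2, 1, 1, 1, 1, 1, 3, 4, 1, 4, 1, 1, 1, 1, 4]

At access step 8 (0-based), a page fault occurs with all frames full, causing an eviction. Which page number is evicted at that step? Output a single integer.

Step 0: ref 2 -> FAULT, frames=[2,-]
Step 1: ref 1 -> FAULT, frames=[2,1]
Step 2: ref 1 -> HIT, frames=[2,1]
Step 3: ref 1 -> HIT, frames=[2,1]
Step 4: ref 1 -> HIT, frames=[2,1]
Step 5: ref 1 -> HIT, frames=[2,1]
Step 6: ref 3 -> FAULT, evict 2, frames=[3,1]
Step 7: ref 4 -> FAULT, evict 1, frames=[3,4]
Step 8: ref 1 -> FAULT, evict 3, frames=[1,4]
At step 8: evicted page 3

Answer: 3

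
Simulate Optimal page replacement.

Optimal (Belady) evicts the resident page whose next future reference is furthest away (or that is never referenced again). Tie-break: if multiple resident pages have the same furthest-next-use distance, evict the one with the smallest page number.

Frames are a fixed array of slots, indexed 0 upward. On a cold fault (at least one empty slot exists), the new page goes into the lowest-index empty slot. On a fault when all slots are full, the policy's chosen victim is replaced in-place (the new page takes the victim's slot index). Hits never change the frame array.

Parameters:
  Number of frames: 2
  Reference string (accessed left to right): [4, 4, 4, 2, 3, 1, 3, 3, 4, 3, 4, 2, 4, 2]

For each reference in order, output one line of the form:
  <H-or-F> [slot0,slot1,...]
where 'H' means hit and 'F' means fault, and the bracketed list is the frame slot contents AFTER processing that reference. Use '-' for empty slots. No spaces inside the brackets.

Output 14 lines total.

F [4,-]
H [4,-]
H [4,-]
F [4,2]
F [4,3]
F [1,3]
H [1,3]
H [1,3]
F [4,3]
H [4,3]
H [4,3]
F [4,2]
H [4,2]
H [4,2]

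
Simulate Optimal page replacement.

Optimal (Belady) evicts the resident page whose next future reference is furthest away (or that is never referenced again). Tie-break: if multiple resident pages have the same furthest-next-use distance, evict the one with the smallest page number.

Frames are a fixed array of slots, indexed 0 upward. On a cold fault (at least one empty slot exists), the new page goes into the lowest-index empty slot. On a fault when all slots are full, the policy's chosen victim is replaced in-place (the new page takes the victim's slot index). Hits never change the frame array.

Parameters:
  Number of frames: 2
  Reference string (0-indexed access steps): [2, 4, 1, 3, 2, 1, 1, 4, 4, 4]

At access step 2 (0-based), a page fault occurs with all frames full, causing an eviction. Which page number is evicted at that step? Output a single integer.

Step 0: ref 2 -> FAULT, frames=[2,-]
Step 1: ref 4 -> FAULT, frames=[2,4]
Step 2: ref 1 -> FAULT, evict 4, frames=[2,1]
At step 2: evicted page 4

Answer: 4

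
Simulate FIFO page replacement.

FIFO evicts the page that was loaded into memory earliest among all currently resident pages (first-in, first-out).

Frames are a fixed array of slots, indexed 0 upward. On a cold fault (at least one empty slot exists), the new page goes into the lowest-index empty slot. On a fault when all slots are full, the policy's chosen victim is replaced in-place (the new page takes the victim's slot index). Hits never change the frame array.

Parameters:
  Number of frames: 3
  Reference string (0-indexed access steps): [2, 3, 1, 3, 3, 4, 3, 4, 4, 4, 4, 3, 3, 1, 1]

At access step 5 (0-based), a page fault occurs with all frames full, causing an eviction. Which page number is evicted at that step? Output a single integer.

Step 0: ref 2 -> FAULT, frames=[2,-,-]
Step 1: ref 3 -> FAULT, frames=[2,3,-]
Step 2: ref 1 -> FAULT, frames=[2,3,1]
Step 3: ref 3 -> HIT, frames=[2,3,1]
Step 4: ref 3 -> HIT, frames=[2,3,1]
Step 5: ref 4 -> FAULT, evict 2, frames=[4,3,1]
At step 5: evicted page 2

Answer: 2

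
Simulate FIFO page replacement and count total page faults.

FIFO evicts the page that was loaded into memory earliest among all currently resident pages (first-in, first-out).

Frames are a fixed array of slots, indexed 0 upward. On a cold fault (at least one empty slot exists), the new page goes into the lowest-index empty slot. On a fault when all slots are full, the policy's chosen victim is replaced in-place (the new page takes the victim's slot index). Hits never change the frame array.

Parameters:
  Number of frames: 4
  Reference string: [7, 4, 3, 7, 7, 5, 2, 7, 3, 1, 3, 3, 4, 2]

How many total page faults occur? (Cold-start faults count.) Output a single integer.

Answer: 10

Derivation:
Step 0: ref 7 → FAULT, frames=[7,-,-,-]
Step 1: ref 4 → FAULT, frames=[7,4,-,-]
Step 2: ref 3 → FAULT, frames=[7,4,3,-]
Step 3: ref 7 → HIT, frames=[7,4,3,-]
Step 4: ref 7 → HIT, frames=[7,4,3,-]
Step 5: ref 5 → FAULT, frames=[7,4,3,5]
Step 6: ref 2 → FAULT (evict 7), frames=[2,4,3,5]
Step 7: ref 7 → FAULT (evict 4), frames=[2,7,3,5]
Step 8: ref 3 → HIT, frames=[2,7,3,5]
Step 9: ref 1 → FAULT (evict 3), frames=[2,7,1,5]
Step 10: ref 3 → FAULT (evict 5), frames=[2,7,1,3]
Step 11: ref 3 → HIT, frames=[2,7,1,3]
Step 12: ref 4 → FAULT (evict 2), frames=[4,7,1,3]
Step 13: ref 2 → FAULT (evict 7), frames=[4,2,1,3]
Total faults: 10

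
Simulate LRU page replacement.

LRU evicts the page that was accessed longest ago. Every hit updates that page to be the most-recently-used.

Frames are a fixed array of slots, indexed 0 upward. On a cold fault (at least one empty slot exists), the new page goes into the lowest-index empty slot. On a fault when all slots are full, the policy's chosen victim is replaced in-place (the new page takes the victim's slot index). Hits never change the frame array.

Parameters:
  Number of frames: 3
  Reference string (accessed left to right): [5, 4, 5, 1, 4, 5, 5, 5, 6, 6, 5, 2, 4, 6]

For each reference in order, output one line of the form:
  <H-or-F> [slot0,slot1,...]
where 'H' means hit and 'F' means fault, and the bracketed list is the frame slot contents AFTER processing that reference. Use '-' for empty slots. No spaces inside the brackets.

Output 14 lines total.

F [5,-,-]
F [5,4,-]
H [5,4,-]
F [5,4,1]
H [5,4,1]
H [5,4,1]
H [5,4,1]
H [5,4,1]
F [5,4,6]
H [5,4,6]
H [5,4,6]
F [5,2,6]
F [5,2,4]
F [6,2,4]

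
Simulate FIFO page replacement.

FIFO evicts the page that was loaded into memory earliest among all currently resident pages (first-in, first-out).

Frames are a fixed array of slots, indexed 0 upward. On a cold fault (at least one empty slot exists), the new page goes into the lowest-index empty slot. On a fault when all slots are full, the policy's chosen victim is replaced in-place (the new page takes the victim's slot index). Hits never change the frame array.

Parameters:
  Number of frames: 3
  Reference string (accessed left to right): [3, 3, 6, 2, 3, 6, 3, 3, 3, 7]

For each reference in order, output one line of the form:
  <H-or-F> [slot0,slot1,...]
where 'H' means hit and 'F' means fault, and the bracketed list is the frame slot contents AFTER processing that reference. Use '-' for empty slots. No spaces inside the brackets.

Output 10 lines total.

F [3,-,-]
H [3,-,-]
F [3,6,-]
F [3,6,2]
H [3,6,2]
H [3,6,2]
H [3,6,2]
H [3,6,2]
H [3,6,2]
F [7,6,2]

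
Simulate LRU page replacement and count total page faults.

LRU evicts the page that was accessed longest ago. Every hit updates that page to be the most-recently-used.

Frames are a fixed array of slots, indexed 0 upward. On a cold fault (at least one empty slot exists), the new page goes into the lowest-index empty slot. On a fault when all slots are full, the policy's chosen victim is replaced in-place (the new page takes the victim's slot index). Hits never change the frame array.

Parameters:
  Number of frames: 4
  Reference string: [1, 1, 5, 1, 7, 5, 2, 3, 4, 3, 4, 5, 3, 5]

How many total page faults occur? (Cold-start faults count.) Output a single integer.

Step 0: ref 1 → FAULT, frames=[1,-,-,-]
Step 1: ref 1 → HIT, frames=[1,-,-,-]
Step 2: ref 5 → FAULT, frames=[1,5,-,-]
Step 3: ref 1 → HIT, frames=[1,5,-,-]
Step 4: ref 7 → FAULT, frames=[1,5,7,-]
Step 5: ref 5 → HIT, frames=[1,5,7,-]
Step 6: ref 2 → FAULT, frames=[1,5,7,2]
Step 7: ref 3 → FAULT (evict 1), frames=[3,5,7,2]
Step 8: ref 4 → FAULT (evict 7), frames=[3,5,4,2]
Step 9: ref 3 → HIT, frames=[3,5,4,2]
Step 10: ref 4 → HIT, frames=[3,5,4,2]
Step 11: ref 5 → HIT, frames=[3,5,4,2]
Step 12: ref 3 → HIT, frames=[3,5,4,2]
Step 13: ref 5 → HIT, frames=[3,5,4,2]
Total faults: 6

Answer: 6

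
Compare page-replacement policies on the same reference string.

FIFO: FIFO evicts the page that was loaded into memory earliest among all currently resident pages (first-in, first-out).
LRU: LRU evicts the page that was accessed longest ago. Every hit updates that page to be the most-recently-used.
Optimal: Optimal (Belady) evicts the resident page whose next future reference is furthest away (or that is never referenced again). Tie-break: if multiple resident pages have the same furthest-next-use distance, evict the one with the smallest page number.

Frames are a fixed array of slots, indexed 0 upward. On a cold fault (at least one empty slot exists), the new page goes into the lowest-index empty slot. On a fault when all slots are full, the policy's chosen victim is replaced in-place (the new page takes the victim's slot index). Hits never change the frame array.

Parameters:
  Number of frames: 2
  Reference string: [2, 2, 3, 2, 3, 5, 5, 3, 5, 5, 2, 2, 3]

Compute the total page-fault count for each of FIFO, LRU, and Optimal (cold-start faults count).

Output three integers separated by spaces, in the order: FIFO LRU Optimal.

--- FIFO ---
  step 0: ref 2 -> FAULT, frames=[2,-] (faults so far: 1)
  step 1: ref 2 -> HIT, frames=[2,-] (faults so far: 1)
  step 2: ref 3 -> FAULT, frames=[2,3] (faults so far: 2)
  step 3: ref 2 -> HIT, frames=[2,3] (faults so far: 2)
  step 4: ref 3 -> HIT, frames=[2,3] (faults so far: 2)
  step 5: ref 5 -> FAULT, evict 2, frames=[5,3] (faults so far: 3)
  step 6: ref 5 -> HIT, frames=[5,3] (faults so far: 3)
  step 7: ref 3 -> HIT, frames=[5,3] (faults so far: 3)
  step 8: ref 5 -> HIT, frames=[5,3] (faults so far: 3)
  step 9: ref 5 -> HIT, frames=[5,3] (faults so far: 3)
  step 10: ref 2 -> FAULT, evict 3, frames=[5,2] (faults so far: 4)
  step 11: ref 2 -> HIT, frames=[5,2] (faults so far: 4)
  step 12: ref 3 -> FAULT, evict 5, frames=[3,2] (faults so far: 5)
  FIFO total faults: 5
--- LRU ---
  step 0: ref 2 -> FAULT, frames=[2,-] (faults so far: 1)
  step 1: ref 2 -> HIT, frames=[2,-] (faults so far: 1)
  step 2: ref 3 -> FAULT, frames=[2,3] (faults so far: 2)
  step 3: ref 2 -> HIT, frames=[2,3] (faults so far: 2)
  step 4: ref 3 -> HIT, frames=[2,3] (faults so far: 2)
  step 5: ref 5 -> FAULT, evict 2, frames=[5,3] (faults so far: 3)
  step 6: ref 5 -> HIT, frames=[5,3] (faults so far: 3)
  step 7: ref 3 -> HIT, frames=[5,3] (faults so far: 3)
  step 8: ref 5 -> HIT, frames=[5,3] (faults so far: 3)
  step 9: ref 5 -> HIT, frames=[5,3] (faults so far: 3)
  step 10: ref 2 -> FAULT, evict 3, frames=[5,2] (faults so far: 4)
  step 11: ref 2 -> HIT, frames=[5,2] (faults so far: 4)
  step 12: ref 3 -> FAULT, evict 5, frames=[3,2] (faults so far: 5)
  LRU total faults: 5
--- Optimal ---
  step 0: ref 2 -> FAULT, frames=[2,-] (faults so far: 1)
  step 1: ref 2 -> HIT, frames=[2,-] (faults so far: 1)
  step 2: ref 3 -> FAULT, frames=[2,3] (faults so far: 2)
  step 3: ref 2 -> HIT, frames=[2,3] (faults so far: 2)
  step 4: ref 3 -> HIT, frames=[2,3] (faults so far: 2)
  step 5: ref 5 -> FAULT, evict 2, frames=[5,3] (faults so far: 3)
  step 6: ref 5 -> HIT, frames=[5,3] (faults so far: 3)
  step 7: ref 3 -> HIT, frames=[5,3] (faults so far: 3)
  step 8: ref 5 -> HIT, frames=[5,3] (faults so far: 3)
  step 9: ref 5 -> HIT, frames=[5,3] (faults so far: 3)
  step 10: ref 2 -> FAULT, evict 5, frames=[2,3] (faults so far: 4)
  step 11: ref 2 -> HIT, frames=[2,3] (faults so far: 4)
  step 12: ref 3 -> HIT, frames=[2,3] (faults so far: 4)
  Optimal total faults: 4

Answer: 5 5 4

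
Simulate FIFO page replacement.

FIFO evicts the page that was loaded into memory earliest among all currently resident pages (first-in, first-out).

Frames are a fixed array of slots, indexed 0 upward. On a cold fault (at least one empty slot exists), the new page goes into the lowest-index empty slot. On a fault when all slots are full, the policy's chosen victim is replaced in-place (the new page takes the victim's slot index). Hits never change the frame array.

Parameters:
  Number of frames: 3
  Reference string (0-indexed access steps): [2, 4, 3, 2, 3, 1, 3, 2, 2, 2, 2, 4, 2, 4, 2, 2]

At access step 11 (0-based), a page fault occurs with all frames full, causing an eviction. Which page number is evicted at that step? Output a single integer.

Step 0: ref 2 -> FAULT, frames=[2,-,-]
Step 1: ref 4 -> FAULT, frames=[2,4,-]
Step 2: ref 3 -> FAULT, frames=[2,4,3]
Step 3: ref 2 -> HIT, frames=[2,4,3]
Step 4: ref 3 -> HIT, frames=[2,4,3]
Step 5: ref 1 -> FAULT, evict 2, frames=[1,4,3]
Step 6: ref 3 -> HIT, frames=[1,4,3]
Step 7: ref 2 -> FAULT, evict 4, frames=[1,2,3]
Step 8: ref 2 -> HIT, frames=[1,2,3]
Step 9: ref 2 -> HIT, frames=[1,2,3]
Step 10: ref 2 -> HIT, frames=[1,2,3]
Step 11: ref 4 -> FAULT, evict 3, frames=[1,2,4]
At step 11: evicted page 3

Answer: 3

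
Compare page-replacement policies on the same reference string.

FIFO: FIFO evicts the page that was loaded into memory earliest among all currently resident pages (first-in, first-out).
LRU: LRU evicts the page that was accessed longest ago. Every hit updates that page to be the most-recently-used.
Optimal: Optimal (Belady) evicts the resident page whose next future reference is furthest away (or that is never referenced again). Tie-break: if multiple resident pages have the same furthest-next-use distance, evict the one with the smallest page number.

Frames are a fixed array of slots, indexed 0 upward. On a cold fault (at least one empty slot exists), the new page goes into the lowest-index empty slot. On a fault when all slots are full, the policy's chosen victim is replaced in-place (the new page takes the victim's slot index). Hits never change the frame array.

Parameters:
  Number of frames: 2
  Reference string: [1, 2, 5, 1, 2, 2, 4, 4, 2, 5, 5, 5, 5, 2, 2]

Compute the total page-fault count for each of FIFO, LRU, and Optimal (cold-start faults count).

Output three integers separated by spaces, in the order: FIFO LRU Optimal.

--- FIFO ---
  step 0: ref 1 -> FAULT, frames=[1,-] (faults so far: 1)
  step 1: ref 2 -> FAULT, frames=[1,2] (faults so far: 2)
  step 2: ref 5 -> FAULT, evict 1, frames=[5,2] (faults so far: 3)
  step 3: ref 1 -> FAULT, evict 2, frames=[5,1] (faults so far: 4)
  step 4: ref 2 -> FAULT, evict 5, frames=[2,1] (faults so far: 5)
  step 5: ref 2 -> HIT, frames=[2,1] (faults so far: 5)
  step 6: ref 4 -> FAULT, evict 1, frames=[2,4] (faults so far: 6)
  step 7: ref 4 -> HIT, frames=[2,4] (faults so far: 6)
  step 8: ref 2 -> HIT, frames=[2,4] (faults so far: 6)
  step 9: ref 5 -> FAULT, evict 2, frames=[5,4] (faults so far: 7)
  step 10: ref 5 -> HIT, frames=[5,4] (faults so far: 7)
  step 11: ref 5 -> HIT, frames=[5,4] (faults so far: 7)
  step 12: ref 5 -> HIT, frames=[5,4] (faults so far: 7)
  step 13: ref 2 -> FAULT, evict 4, frames=[5,2] (faults so far: 8)
  step 14: ref 2 -> HIT, frames=[5,2] (faults so far: 8)
  FIFO total faults: 8
--- LRU ---
  step 0: ref 1 -> FAULT, frames=[1,-] (faults so far: 1)
  step 1: ref 2 -> FAULT, frames=[1,2] (faults so far: 2)
  step 2: ref 5 -> FAULT, evict 1, frames=[5,2] (faults so far: 3)
  step 3: ref 1 -> FAULT, evict 2, frames=[5,1] (faults so far: 4)
  step 4: ref 2 -> FAULT, evict 5, frames=[2,1] (faults so far: 5)
  step 5: ref 2 -> HIT, frames=[2,1] (faults so far: 5)
  step 6: ref 4 -> FAULT, evict 1, frames=[2,4] (faults so far: 6)
  step 7: ref 4 -> HIT, frames=[2,4] (faults so far: 6)
  step 8: ref 2 -> HIT, frames=[2,4] (faults so far: 6)
  step 9: ref 5 -> FAULT, evict 4, frames=[2,5] (faults so far: 7)
  step 10: ref 5 -> HIT, frames=[2,5] (faults so far: 7)
  step 11: ref 5 -> HIT, frames=[2,5] (faults so far: 7)
  step 12: ref 5 -> HIT, frames=[2,5] (faults so far: 7)
  step 13: ref 2 -> HIT, frames=[2,5] (faults so far: 7)
  step 14: ref 2 -> HIT, frames=[2,5] (faults so far: 7)
  LRU total faults: 7
--- Optimal ---
  step 0: ref 1 -> FAULT, frames=[1,-] (faults so far: 1)
  step 1: ref 2 -> FAULT, frames=[1,2] (faults so far: 2)
  step 2: ref 5 -> FAULT, evict 2, frames=[1,5] (faults so far: 3)
  step 3: ref 1 -> HIT, frames=[1,5] (faults so far: 3)
  step 4: ref 2 -> FAULT, evict 1, frames=[2,5] (faults so far: 4)
  step 5: ref 2 -> HIT, frames=[2,5] (faults so far: 4)
  step 6: ref 4 -> FAULT, evict 5, frames=[2,4] (faults so far: 5)
  step 7: ref 4 -> HIT, frames=[2,4] (faults so far: 5)
  step 8: ref 2 -> HIT, frames=[2,4] (faults so far: 5)
  step 9: ref 5 -> FAULT, evict 4, frames=[2,5] (faults so far: 6)
  step 10: ref 5 -> HIT, frames=[2,5] (faults so far: 6)
  step 11: ref 5 -> HIT, frames=[2,5] (faults so far: 6)
  step 12: ref 5 -> HIT, frames=[2,5] (faults so far: 6)
  step 13: ref 2 -> HIT, frames=[2,5] (faults so far: 6)
  step 14: ref 2 -> HIT, frames=[2,5] (faults so far: 6)
  Optimal total faults: 6

Answer: 8 7 6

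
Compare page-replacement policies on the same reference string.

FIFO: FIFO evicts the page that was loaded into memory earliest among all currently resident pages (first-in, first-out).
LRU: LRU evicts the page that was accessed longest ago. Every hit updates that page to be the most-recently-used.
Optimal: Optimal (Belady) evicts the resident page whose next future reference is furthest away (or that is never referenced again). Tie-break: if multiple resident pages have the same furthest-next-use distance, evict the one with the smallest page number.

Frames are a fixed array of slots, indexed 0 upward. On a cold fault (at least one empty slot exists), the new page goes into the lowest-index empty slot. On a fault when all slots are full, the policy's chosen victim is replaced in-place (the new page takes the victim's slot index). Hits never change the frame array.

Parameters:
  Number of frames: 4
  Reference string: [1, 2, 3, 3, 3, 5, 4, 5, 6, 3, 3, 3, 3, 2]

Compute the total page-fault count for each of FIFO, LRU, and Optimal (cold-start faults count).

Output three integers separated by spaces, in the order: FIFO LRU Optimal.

Answer: 7 7 6

Derivation:
--- FIFO ---
  step 0: ref 1 -> FAULT, frames=[1,-,-,-] (faults so far: 1)
  step 1: ref 2 -> FAULT, frames=[1,2,-,-] (faults so far: 2)
  step 2: ref 3 -> FAULT, frames=[1,2,3,-] (faults so far: 3)
  step 3: ref 3 -> HIT, frames=[1,2,3,-] (faults so far: 3)
  step 4: ref 3 -> HIT, frames=[1,2,3,-] (faults so far: 3)
  step 5: ref 5 -> FAULT, frames=[1,2,3,5] (faults so far: 4)
  step 6: ref 4 -> FAULT, evict 1, frames=[4,2,3,5] (faults so far: 5)
  step 7: ref 5 -> HIT, frames=[4,2,3,5] (faults so far: 5)
  step 8: ref 6 -> FAULT, evict 2, frames=[4,6,3,5] (faults so far: 6)
  step 9: ref 3 -> HIT, frames=[4,6,3,5] (faults so far: 6)
  step 10: ref 3 -> HIT, frames=[4,6,3,5] (faults so far: 6)
  step 11: ref 3 -> HIT, frames=[4,6,3,5] (faults so far: 6)
  step 12: ref 3 -> HIT, frames=[4,6,3,5] (faults so far: 6)
  step 13: ref 2 -> FAULT, evict 3, frames=[4,6,2,5] (faults so far: 7)
  FIFO total faults: 7
--- LRU ---
  step 0: ref 1 -> FAULT, frames=[1,-,-,-] (faults so far: 1)
  step 1: ref 2 -> FAULT, frames=[1,2,-,-] (faults so far: 2)
  step 2: ref 3 -> FAULT, frames=[1,2,3,-] (faults so far: 3)
  step 3: ref 3 -> HIT, frames=[1,2,3,-] (faults so far: 3)
  step 4: ref 3 -> HIT, frames=[1,2,3,-] (faults so far: 3)
  step 5: ref 5 -> FAULT, frames=[1,2,3,5] (faults so far: 4)
  step 6: ref 4 -> FAULT, evict 1, frames=[4,2,3,5] (faults so far: 5)
  step 7: ref 5 -> HIT, frames=[4,2,3,5] (faults so far: 5)
  step 8: ref 6 -> FAULT, evict 2, frames=[4,6,3,5] (faults so far: 6)
  step 9: ref 3 -> HIT, frames=[4,6,3,5] (faults so far: 6)
  step 10: ref 3 -> HIT, frames=[4,6,3,5] (faults so far: 6)
  step 11: ref 3 -> HIT, frames=[4,6,3,5] (faults so far: 6)
  step 12: ref 3 -> HIT, frames=[4,6,3,5] (faults so far: 6)
  step 13: ref 2 -> FAULT, evict 4, frames=[2,6,3,5] (faults so far: 7)
  LRU total faults: 7
--- Optimal ---
  step 0: ref 1 -> FAULT, frames=[1,-,-,-] (faults so far: 1)
  step 1: ref 2 -> FAULT, frames=[1,2,-,-] (faults so far: 2)
  step 2: ref 3 -> FAULT, frames=[1,2,3,-] (faults so far: 3)
  step 3: ref 3 -> HIT, frames=[1,2,3,-] (faults so far: 3)
  step 4: ref 3 -> HIT, frames=[1,2,3,-] (faults so far: 3)
  step 5: ref 5 -> FAULT, frames=[1,2,3,5] (faults so far: 4)
  step 6: ref 4 -> FAULT, evict 1, frames=[4,2,3,5] (faults so far: 5)
  step 7: ref 5 -> HIT, frames=[4,2,3,5] (faults so far: 5)
  step 8: ref 6 -> FAULT, evict 4, frames=[6,2,3,5] (faults so far: 6)
  step 9: ref 3 -> HIT, frames=[6,2,3,5] (faults so far: 6)
  step 10: ref 3 -> HIT, frames=[6,2,3,5] (faults so far: 6)
  step 11: ref 3 -> HIT, frames=[6,2,3,5] (faults so far: 6)
  step 12: ref 3 -> HIT, frames=[6,2,3,5] (faults so far: 6)
  step 13: ref 2 -> HIT, frames=[6,2,3,5] (faults so far: 6)
  Optimal total faults: 6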